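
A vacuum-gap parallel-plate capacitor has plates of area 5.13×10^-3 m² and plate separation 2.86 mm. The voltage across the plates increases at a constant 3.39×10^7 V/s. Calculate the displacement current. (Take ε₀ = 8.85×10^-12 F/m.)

E = V/d so dE/dt = (dV/dt)/d = 1.185×10^10 V/(m·s), and I_d = ε₀ A dE/dt = (8.85×10^-12)(5.13×10^-3)(1.185×10^10) = 5.38×10^-4 A.

5.38×10^-4 A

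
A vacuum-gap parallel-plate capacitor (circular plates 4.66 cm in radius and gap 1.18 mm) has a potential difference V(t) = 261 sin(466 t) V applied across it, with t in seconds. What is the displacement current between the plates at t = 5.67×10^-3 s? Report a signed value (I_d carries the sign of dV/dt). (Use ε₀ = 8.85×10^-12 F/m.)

dV/dt = (261)(466)·cos(2.64222) = -1.068×10^5 V/s.
I_d = C dV/dt with C = ε₀A/d = (8.85×10^-12)(6.822×10^-3)/(1.18×10^-3) = 5.117×10^-11 F, so I_d = (5.117×10^-11)(-1.068×10^5) = -5.46×10^-6 A.

-5.46×10^-6 A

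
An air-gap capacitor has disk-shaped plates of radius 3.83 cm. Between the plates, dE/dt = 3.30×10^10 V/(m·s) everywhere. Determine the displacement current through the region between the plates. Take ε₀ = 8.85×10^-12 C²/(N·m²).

I_d = ε₀ A (dE/dt) = (8.85×10^-12)(4.608×10^-3 m²)(3.30×10^10) = 1.35×10^-3 A.

1.35×10^-3 A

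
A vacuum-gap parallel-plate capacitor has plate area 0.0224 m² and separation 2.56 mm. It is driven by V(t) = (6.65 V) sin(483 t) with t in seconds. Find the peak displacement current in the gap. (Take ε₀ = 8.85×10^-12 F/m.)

The displacement current equals the conduction current C dV/dt, which peaks at C V₀ ω.
With C = ε₀A/d = (8.85×10^-12)(0.0224)/(2.56×10^-3) = 7.744×10^-11 F and ω = 483 rad/s, I_d,max = (7.744×10^-11)(6.65)(483) = 2.49×10^-7 A.

2.49×10^-7 A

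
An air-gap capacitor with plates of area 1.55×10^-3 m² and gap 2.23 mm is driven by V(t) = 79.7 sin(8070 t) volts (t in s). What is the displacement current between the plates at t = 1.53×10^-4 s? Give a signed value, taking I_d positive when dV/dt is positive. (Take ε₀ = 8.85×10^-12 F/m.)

C = ε₀A/d = (8.85×10^-12)(1.55×10^-3)/(2.23×10^-3) = 6.151×10^-12 F. dV/dt = V₀ω·cos(ωt); at ωt = 1.23471 rad this factor is 0.3298.
I_d = C dV/dt = (6.151×10^-12)(79.7)(8070)(0.3298) = 1.30×10^-6 A.

1.30×10^-6 A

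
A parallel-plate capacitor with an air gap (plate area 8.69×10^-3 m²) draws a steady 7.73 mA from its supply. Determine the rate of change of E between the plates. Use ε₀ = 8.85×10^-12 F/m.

By continuity, I_d in the gap equals the 7.73 mA flowing in the wire.
Inverting I_d = ε₀ A dE/dt gives dE/dt = 7.73×10^-3 / (8.85×10^-12 · 8.69×10^-3) = 1.01×10^11 V/(m·s).

1.01×10^11 V/(m·s)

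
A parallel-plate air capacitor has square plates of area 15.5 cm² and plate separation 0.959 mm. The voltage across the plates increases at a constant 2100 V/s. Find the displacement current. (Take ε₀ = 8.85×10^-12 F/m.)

The displacement current equals the charging current C dV/dt. With C = ε₀A/d = (8.85×10^-12)(1.55×10^-3)/(9.59×10^-4) = 1.430×10^-11 F, I_d = (1.430×10^-11)(2100) = 3.00×10^-8 A.

3.00×10^-8 A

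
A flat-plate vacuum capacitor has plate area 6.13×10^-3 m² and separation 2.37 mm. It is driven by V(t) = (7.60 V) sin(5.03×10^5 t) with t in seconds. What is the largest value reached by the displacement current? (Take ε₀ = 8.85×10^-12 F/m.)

The displacement current equals the conduction current C dV/dt, which peaks at C V₀ ω.
With C = ε₀A/d = (8.85×10^-12)(6.13×10^-3)/(2.37×10^-3) = 2.289×10^-11 F and ω = 5.03×10^5 rad/s, I_d,max = (2.289×10^-11)(7.60)(5.03×10^5) = 8.75×10^-5 A.

8.75×10^-5 A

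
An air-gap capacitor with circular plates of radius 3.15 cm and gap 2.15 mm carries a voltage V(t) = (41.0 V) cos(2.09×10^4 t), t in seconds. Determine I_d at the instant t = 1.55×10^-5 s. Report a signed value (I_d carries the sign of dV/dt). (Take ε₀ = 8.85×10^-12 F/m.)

-3.50×10^-6 A

C = ε₀A/d = (8.85×10^-12)(3.117×10^-3)/(2.15×10^-3) = 1.283×10^-11 F. dV/dt = V₀ω·−sin(ωt); at ωt = 0.32395 rad this factor is -0.3183.
I_d = C dV/dt = (1.283×10^-11)(41.0)(2.09×10^4)(-0.3183) = -3.50×10^-6 A.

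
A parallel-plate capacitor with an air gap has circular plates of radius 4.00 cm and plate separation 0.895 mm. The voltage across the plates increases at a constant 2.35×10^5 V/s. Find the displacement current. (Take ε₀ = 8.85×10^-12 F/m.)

1.17×10^-5 A

C = ε₀A/d = (8.85×10^-12)(5.027×10^-3)/(8.95×10^-4) = 4.971×10^-11 F.
I_d = C dV/dt = (4.971×10^-11)(2.35×10^5) = 1.17×10^-5 A.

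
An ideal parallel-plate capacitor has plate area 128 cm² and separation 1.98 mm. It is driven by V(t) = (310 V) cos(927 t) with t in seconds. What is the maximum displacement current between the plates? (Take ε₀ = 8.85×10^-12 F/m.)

(dE/dt)_max = V₀ω/d = 1.451×10^8 V/(m·s); ω = 927 rad/s.
I_d,max = ε₀ A (dE/dt)_max = (8.85×10^-12)(0.0128)(1.451×10^8) = 1.64×10^-5 A.

1.64×10^-5 A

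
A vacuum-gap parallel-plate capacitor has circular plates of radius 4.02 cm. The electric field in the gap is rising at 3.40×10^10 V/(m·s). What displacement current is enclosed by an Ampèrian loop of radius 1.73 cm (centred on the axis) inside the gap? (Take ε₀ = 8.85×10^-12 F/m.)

Total displacement current: I_d = ε₀(πR²)(dE/dt) = (8.85×10^-12)(5.077×10^-3)(3.40×10^10) = 1.528×10^-3 A.
Through an area πr² the displacement current is I_d·(πr²/πR²) = I_d (r/R)² = 2.83×10^-4 A.

2.83×10^-4 A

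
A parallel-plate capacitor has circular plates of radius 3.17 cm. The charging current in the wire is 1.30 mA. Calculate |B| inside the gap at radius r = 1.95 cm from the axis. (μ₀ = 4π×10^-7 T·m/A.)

By continuity the displacement current in the gap matches the conduction current: I_d = 1.30×10^-3 A.
∮B·dl = μ₀ I_d,enc with I_d,enc = I_d r²/R² = 4.919×10^-4 A; so B = μ₀ I_d,enc/(2πr) = 5.05×10^-9 T.

5.05×10^-9 T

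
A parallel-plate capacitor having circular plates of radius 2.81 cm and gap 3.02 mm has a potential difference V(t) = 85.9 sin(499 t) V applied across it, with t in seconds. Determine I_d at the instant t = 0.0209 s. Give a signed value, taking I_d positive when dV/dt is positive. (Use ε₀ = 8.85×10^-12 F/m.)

-1.67×10^-7 A

dE/dt = (V₀ω/d)·cos(ωt) with ωt = 10.4291 rad: (85.9)(499)(-0.5367)/(3.02×10^-3) = -7.618×10^6 V/(m·s).
I_d = ε₀ A dE/dt = (8.85×10^-12)(2.481×10^-3)(-7.618×10^6) = -1.67×10^-7 A.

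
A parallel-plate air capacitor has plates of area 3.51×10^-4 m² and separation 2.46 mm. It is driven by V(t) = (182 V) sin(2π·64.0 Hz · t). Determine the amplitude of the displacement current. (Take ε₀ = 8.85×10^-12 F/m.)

The displacement current equals the conduction current C dV/dt, which peaks at C V₀ ω.
With C = ε₀A/d = (8.85×10^-12)(3.51×10^-4)/(2.46×10^-3) = 1.263×10^-12 F and ω = 2πf = 402.1 rad/s, I_d,max = (1.263×10^-12)(182)(402.1) = 9.24×10^-8 A.

9.24×10^-8 A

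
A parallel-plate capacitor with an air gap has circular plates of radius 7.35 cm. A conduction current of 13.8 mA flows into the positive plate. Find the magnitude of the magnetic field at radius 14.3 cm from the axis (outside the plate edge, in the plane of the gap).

Between the plates the displacement current equals the wire current: I_d = 13.8 mA = 0.0138 A.
For r ≥ R the full I_d is enclosed: B = μ₀ I_d/(2πr) = (4π×10^-7)(0.0138)/(2π·0.143) = 1.93×10^-8 T.

1.93×10^-8 T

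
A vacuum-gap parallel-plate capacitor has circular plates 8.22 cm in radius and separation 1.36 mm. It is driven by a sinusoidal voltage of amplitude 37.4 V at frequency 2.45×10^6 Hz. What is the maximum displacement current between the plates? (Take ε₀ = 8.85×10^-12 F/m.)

The displacement current equals the conduction current C dV/dt, which peaks at C V₀ ω.
With C = ε₀A/d = (8.85×10^-12)(0.02123)/(1.36×10^-3) = 1.382×10^-10 F and ω = 2πf = 1.539×10^7 rad/s, I_d,max = (1.382×10^-10)(37.4)(1.539×10^7) = 0.0795 A.

0.0795 A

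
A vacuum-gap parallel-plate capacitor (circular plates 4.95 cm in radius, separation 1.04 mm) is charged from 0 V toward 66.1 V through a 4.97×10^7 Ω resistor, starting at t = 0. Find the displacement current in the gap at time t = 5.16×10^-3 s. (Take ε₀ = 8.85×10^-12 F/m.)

C = ε₀A/d = (8.85×10^-12)(7.698×10^-3)/(1.04×10^-3) = 6.551×10^-11 F, so τ = RC = 3.256×10^-3 s.
The conduction current is I(t) = (V₀/R) e^(−t/τ), and the displacement current between the plates equals it.
t/τ = 1.585; I_d = (66.1/4.97×10^7) · e^(−1.585) = (1.330×10^-6)(0.2049) = 2.73×10^-7 A.

2.73×10^-7 A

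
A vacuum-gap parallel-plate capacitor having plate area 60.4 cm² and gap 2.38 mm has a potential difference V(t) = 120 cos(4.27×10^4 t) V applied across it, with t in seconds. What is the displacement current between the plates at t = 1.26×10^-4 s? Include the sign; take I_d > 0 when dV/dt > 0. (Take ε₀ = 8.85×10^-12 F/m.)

9.04×10^-5 A

C = ε₀A/d = (8.85×10^-12)(6.04×10^-3)/(2.38×10^-3) = 2.246×10^-11 F. dV/dt = V₀ω·−sin(ωt); at ωt = 5.3802 rad this factor is 0.7852.
I_d = C dV/dt = (2.246×10^-11)(120)(4.27×10^4)(0.7852) = 9.04×10^-5 A.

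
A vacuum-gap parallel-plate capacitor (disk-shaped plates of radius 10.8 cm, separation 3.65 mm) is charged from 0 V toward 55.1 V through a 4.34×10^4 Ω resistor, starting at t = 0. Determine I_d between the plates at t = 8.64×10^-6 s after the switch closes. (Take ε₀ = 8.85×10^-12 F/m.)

1.35×10^-4 A

With C = ε₀A/d = (8.85×10^-12)(0.03664)/(3.65×10^-3) = 8.884×10^-11 F, the time constant is τ = RC = 3.856×10^-6 s, so t/τ = 2.241 and e^(−t/τ) = 0.1064.
I_d = I_cond = (V₀/R) e^(−t/τ) = (1.270×10^-3)(0.1064) = 1.35×10^-4 A.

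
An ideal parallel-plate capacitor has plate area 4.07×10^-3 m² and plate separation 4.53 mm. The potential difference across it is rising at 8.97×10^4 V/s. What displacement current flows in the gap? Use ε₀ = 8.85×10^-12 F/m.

The field between the plates is E = V/d, so dE/dt = (8.97×10^4)/(4.53×10^-3 m) = 1.980×10^7 V/(m·s).
I_d = ε₀ A (dE/dt) = (8.85×10^-12)(4.07×10^-3)(1.980×10^7) = 7.13×10^-7 A.

7.13×10^-7 A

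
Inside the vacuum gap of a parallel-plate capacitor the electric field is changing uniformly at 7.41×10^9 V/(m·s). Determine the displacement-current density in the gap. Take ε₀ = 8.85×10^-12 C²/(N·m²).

0.0656 A/m²

J_d = ε₀ ∂E/∂t, so J_d = 0.0656 A/m².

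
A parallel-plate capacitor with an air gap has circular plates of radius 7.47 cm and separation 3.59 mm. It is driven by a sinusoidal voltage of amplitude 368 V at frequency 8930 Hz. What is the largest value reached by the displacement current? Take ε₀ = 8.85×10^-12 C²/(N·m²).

8.92×10^-4 A

(dE/dt)_max = V₀ω/d = 5.752×10^9 V/(m·s); ω = 2πf = 5.611×10^4 rad/s.
I_d,max = ε₀ A (dE/dt)_max = (8.85×10^-12)(0.01753)(5.752×10^9) = 8.92×10^-4 A.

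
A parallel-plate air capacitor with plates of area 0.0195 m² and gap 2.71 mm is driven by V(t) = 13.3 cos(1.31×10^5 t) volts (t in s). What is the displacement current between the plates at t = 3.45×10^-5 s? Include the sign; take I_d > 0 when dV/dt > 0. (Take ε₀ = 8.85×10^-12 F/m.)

1.09×10^-4 A

C = ε₀A/d = (8.85×10^-12)(0.0195)/(2.71×10^-3) = 6.368×10^-11 F. dV/dt = V₀ω·−sin(ωt); at ωt = 4.5195 rad this factor is 0.9815.
I_d = C dV/dt = (6.368×10^-11)(13.3)(1.31×10^5)(0.9815) = 1.09×10^-4 A.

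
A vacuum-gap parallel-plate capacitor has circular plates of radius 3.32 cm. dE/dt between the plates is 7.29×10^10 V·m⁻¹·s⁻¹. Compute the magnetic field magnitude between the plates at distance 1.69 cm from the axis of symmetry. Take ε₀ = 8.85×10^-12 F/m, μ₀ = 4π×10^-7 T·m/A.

Total displacement current: I_d = ε₀(πR²)(dE/dt) = (8.85×10^-12)(3.463×10^-3)(7.29×10^10) = 2.234×10^-3 A.
An Ampèrian loop of radius r encloses a fraction (r/R)² of I_d. Then B·2πr = μ₀ I_d (r/R)², giving B = μ₀ I_d r/(2πR²) = 6.85×10^-9 T.

6.85×10^-9 T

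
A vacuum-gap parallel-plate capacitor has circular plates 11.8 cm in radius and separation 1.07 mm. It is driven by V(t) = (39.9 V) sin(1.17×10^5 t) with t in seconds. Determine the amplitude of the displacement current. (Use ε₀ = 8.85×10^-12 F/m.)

C = ε₀A/d = (8.85×10^-12)(0.04374)/(1.07×10^-3) = 3.618×10^-10 F; ω = 1.17×10^5 rad/s.
I_d = C dV/dt, so |I_d|_max = C V₀ ω = (3.618×10^-10)(39.9)(1.17×10^5) = 1.69×10^-3 A.

1.69×10^-3 A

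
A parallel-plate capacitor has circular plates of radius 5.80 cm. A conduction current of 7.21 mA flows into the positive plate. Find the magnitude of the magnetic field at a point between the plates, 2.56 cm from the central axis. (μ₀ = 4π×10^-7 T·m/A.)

1.10×10^-8 T

Between the plates the displacement current equals the wire current: I_d = 7.21 mA = 7.21×10^-3 A.
∮B·dl = μ₀ I_d,enc with I_d,enc = I_d r²/R² = 1.405×10^-3 A; so B = μ₀ I_d,enc/(2πr) = 1.10×10^-8 T.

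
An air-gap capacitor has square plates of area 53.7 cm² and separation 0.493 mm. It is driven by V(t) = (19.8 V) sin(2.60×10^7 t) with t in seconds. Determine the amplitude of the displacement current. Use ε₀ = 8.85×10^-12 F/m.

0.0496 A

C = ε₀A/d = (8.85×10^-12)(5.37×10^-3)/(4.93×10^-4) = 9.640×10^-11 F; ω = 2.60×10^7 rad/s.
I_d = C dV/dt, so |I_d|_max = C V₀ ω = (9.640×10^-11)(19.8)(2.60×10^7) = 0.0496 A.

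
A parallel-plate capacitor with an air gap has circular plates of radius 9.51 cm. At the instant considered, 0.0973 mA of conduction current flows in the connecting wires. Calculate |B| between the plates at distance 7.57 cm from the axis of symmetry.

No conduction current crosses the gap, so I_d there equals the 9.73×10^-5 A in the leads.
∮B·dl = μ₀ I_d,enc with I_d,enc = I_d r²/R² = 6.165×10^-5 A; so B = μ₀ I_d,enc/(2πr) = 1.63×10^-10 T.

1.63×10^-10 T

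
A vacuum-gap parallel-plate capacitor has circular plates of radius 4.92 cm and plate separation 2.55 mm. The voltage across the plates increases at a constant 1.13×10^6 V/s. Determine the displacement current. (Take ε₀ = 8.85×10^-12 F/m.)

C = ε₀A/d = (8.85×10^-12)(7.605×10^-3)/(2.55×10^-3) = 2.639×10^-11 F.
I_d = C dV/dt = (2.639×10^-11)(1.13×10^6) = 2.98×10^-5 A.

2.98×10^-5 A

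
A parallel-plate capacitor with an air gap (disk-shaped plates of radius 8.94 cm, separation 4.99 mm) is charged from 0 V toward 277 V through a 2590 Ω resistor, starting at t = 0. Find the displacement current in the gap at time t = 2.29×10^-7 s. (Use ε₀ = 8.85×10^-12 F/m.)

0.0147 A

C = ε₀A/d = (8.85×10^-12)(0.02511)/(4.99×10^-3) = 4.453×10^-11 F, so τ = RC = 1.153×10^-7 s.
The conduction current is I(t) = (V₀/R) e^(−t/τ), and the displacement current between the plates equals it.
t/τ = 1.986; I_d = (277/2590) · e^(−1.986) = (0.1069)(0.1372) = 0.0147 A.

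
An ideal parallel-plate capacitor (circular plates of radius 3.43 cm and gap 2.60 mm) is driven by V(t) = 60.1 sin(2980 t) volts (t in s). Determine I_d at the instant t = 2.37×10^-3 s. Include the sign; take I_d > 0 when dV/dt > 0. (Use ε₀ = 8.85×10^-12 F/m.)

dV/dt = (60.1)(2980)·cos(7.0626) = 1.274×10^5 V/s.
I_d = C dV/dt with C = ε₀A/d = (8.85×10^-12)(3.696×10^-3)/(2.60×10^-3) = 1.258×10^-11 F, so I_d = (1.258×10^-11)(1.274×10^5) = 1.60×10^-6 A.

1.60×10^-6 A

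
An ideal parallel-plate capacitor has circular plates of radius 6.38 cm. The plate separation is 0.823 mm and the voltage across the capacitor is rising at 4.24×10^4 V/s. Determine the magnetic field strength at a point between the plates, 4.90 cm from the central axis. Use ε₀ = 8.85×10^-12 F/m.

1.40×10^-11 T

dE/dt = (dV/dt)/d = 5.152×10^7 V/(m·s); I_d = ε₀(πR²)(dE/dt) = (8.85×10^-12)(0.01279)(5.152×10^7) = 5.832×10^-6 A.
An Ampèrian loop of radius r encloses a fraction (r/R)² of I_d. Then B·2πr = μ₀ I_d (r/R)², giving B = μ₀ I_d r/(2πR²) = 1.40×10^-11 T.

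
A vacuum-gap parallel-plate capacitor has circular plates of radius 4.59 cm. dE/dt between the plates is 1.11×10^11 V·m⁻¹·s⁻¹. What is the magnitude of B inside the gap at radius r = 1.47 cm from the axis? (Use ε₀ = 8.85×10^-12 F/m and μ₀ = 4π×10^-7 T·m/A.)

9.07×10^-9 T

Total displacement current: I_d = ε₀(πR²)(dE/dt) = (8.85×10^-12)(6.619×10^-3)(1.11×10^11) = 6.502×10^-3 A.
∮B·dl = μ₀ I_d,enc with I_d,enc = I_d r²/R² = 6.669×10^-4 A; so B = μ₀ I_d,enc/(2πr) = 9.07×10^-9 T.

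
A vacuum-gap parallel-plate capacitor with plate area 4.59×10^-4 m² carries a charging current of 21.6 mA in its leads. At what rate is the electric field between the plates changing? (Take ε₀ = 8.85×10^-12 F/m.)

By continuity, I_d in the gap equals the 21.6 mA flowing in the wire.
Since I_d = ε₀ A dE/dt, dE/dt = I_d/(ε₀A) = (0.0216)/((8.85×10^-12)(4.59×10^-4)) = 5.32×10^12 V/(m·s).

5.32×10^12 V/(m·s)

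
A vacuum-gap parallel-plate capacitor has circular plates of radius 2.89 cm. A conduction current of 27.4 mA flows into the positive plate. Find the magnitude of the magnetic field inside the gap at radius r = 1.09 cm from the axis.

7.15×10^-8 T

By continuity the displacement current in the gap matches the conduction current: I_d = 0.0274 A.
∮B·dl = μ₀ I_d,enc with I_d,enc = I_d r²/R² = 3.898×10^-3 A; so B = μ₀ I_d,enc/(2πr) = 7.15×10^-8 T.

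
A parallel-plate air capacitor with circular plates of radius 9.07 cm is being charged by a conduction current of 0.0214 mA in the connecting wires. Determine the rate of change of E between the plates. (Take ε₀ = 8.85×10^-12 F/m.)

9.36×10^7 V/(m·s)

By continuity, I_d in the gap equals the 0.0214 mA flowing in the wire.
Inverting I_d = ε₀ A dE/dt gives dE/dt = 2.14×10^-5 / (8.85×10^-12 · 0.02584) = 9.36×10^7 V/(m·s).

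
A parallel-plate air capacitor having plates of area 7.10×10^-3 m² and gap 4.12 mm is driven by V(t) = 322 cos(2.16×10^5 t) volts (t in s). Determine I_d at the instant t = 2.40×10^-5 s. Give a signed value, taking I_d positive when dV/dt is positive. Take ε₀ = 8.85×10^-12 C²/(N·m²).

9.45×10^-4 A

dE/dt = (V₀ω/d)·−sin(ωt) with ωt = 5.184 rad: (322)(2.16×10^5)(0.8908)/(4.12×10^-3) = 1.504×10^10 V/(m·s).
I_d = ε₀ A dE/dt = (8.85×10^-12)(7.10×10^-3)(1.504×10^10) = 9.45×10^-4 A.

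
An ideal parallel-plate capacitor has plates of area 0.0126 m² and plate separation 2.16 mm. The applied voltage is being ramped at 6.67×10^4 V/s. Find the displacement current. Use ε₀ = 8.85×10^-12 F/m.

The field between the plates is E = V/d, so dE/dt = (6.67×10^4)/(2.16×10^-3 m) = 3.088×10^7 V/(m·s).
I_d = ε₀ A (dE/dt) = (8.85×10^-12)(0.0126)(3.088×10^7) = 3.44×10^-6 A.

3.44×10^-6 A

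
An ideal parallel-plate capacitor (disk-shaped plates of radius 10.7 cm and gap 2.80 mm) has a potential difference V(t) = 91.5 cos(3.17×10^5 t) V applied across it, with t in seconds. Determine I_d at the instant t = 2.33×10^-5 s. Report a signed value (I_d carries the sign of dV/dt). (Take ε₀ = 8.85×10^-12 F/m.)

dE/dt = (V₀ω/d)·−sin(ωt) with ωt = 7.3861 rad: (91.5)(3.17×10^5)(-0.8925)/(2.80×10^-3) = -9.246×10^9 V/(m·s).
I_d = ε₀ A dE/dt = (8.85×10^-12)(0.03597)(-9.246×10^9) = -2.94×10^-3 A.

-2.94×10^-3 A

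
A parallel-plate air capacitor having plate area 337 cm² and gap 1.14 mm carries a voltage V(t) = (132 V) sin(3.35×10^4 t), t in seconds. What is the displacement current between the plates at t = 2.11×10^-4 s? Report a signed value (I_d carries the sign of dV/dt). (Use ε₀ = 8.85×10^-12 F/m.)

C = ε₀A/d = (8.85×10^-12)(0.0337)/(1.14×10^-3) = 2.616×10^-10 F. dV/dt = V₀ω·cos(ωt); at ωt = 7.0685 rad this factor is 0.7072.
I_d = C dV/dt = (2.616×10^-10)(132)(3.35×10^4)(0.7072) = 8.18×10^-4 A.

8.18×10^-4 A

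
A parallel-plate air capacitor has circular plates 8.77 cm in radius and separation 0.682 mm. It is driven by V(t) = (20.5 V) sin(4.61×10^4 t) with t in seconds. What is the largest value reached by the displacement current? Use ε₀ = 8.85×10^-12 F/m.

2.96×10^-4 A

C = ε₀A/d = (8.85×10^-12)(0.02416)/(6.82×10^-4) = 3.135×10^-10 F; ω = 4.61×10^4 rad/s.
I_d = C dV/dt, so |I_d|_max = C V₀ ω = (3.135×10^-10)(20.5)(4.61×10^4) = 2.96×10^-4 A.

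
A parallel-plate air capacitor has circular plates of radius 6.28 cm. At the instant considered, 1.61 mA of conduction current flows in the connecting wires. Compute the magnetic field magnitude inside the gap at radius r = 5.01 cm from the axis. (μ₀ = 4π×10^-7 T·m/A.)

Between the plates the displacement current equals the wire current: I_d = 1.61 mA = 1.61×10^-3 A.
For r < R the Ampère–Maxwell law gives B(2πr) = μ₀ I_d (r²/R²), so B = μ₀ I_d r/(2πR²) = (4π×10^-7)(1.61×10^-3)(0.0501)/(2π·0.0628²) = 4.09×10^-9 T.

4.09×10^-9 T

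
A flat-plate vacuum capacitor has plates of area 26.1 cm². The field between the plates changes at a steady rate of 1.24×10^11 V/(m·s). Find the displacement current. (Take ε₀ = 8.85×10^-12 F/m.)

I_d = ε₀ A (dE/dt) = (8.85×10^-12)(2.61×10^-3 m²)(1.24×10^11) = 2.86×10^-3 A.

2.86×10^-3 A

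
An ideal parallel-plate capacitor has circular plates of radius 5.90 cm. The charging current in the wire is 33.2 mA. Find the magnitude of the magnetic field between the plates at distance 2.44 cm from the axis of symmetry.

4.65×10^-8 T

No conduction current crosses the gap, so I_d there equals the 0.0332 A in the leads.
∮B·dl = μ₀ I_d,enc with I_d,enc = I_d r²/R² = 5.678×10^-3 A; so B = μ₀ I_d,enc/(2πr) = 4.65×10^-8 T.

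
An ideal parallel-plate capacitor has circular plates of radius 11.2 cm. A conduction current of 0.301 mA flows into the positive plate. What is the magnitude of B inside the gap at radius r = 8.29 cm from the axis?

By continuity the displacement current in the gap matches the conduction current: I_d = 3.01×10^-4 A.
∮B·dl = μ₀ I_d,enc with I_d,enc = I_d r²/R² = 1.649×10^-4 A; so B = μ₀ I_d,enc/(2πr) = 3.98×10^-10 T.

3.98×10^-10 T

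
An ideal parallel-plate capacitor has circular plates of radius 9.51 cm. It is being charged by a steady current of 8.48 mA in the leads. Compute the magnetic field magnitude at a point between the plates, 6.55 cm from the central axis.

1.23×10^-8 T

Between the plates the displacement current equals the wire current: I_d = 8.48 mA = 8.48×10^-3 A.
An Ampèrian loop of radius r encloses a fraction (r/R)² of I_d. Then B·2πr = μ₀ I_d (r/R)², giving B = μ₀ I_d r/(2πR²) = 1.23×10^-8 T.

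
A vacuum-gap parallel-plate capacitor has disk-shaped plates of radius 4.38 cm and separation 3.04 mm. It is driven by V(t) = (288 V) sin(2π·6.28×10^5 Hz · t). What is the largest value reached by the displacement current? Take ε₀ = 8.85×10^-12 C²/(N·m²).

C = ε₀A/d = (8.85×10^-12)(6.027×10^-3)/(3.04×10^-3) = 1.755×10^-11 F; ω = 2πf = 3.946×10^6 rad/s.
I_d = C dV/dt, so |I_d|_max = C V₀ ω = (1.755×10^-11)(288)(3.946×10^6) = 0.0199 A.

0.0199 A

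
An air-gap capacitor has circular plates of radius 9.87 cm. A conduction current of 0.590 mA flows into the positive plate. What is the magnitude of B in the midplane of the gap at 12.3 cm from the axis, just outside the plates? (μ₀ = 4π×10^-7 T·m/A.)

9.59×10^-10 T

By continuity the displacement current in the gap matches the conduction current: I_d = 5.90×10^-4 A.
With r > R the enclosed displacement current is the full I_d; B = μ₀ I_d / (2πr) = 9.59×10^-10 T.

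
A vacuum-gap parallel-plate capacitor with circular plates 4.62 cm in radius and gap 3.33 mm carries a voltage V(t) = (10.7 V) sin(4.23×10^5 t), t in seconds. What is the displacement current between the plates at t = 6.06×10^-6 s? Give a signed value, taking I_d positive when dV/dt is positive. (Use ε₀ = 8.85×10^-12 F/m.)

-6.75×10^-5 A

dE/dt = (V₀ω/d)·cos(ωt) with ωt = 2.56338 rad: (10.7)(4.23×10^5)(-0.8374)/(3.33×10^-3) = -1.138×10^9 V/(m·s).
I_d = ε₀ A dE/dt = (8.85×10^-12)(6.706×10^-3)(-1.138×10^9) = -6.75×10^-5 A.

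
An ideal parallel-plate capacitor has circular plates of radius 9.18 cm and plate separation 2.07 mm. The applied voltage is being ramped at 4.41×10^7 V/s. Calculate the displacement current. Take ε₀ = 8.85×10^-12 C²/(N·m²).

C = ε₀A/d = (8.85×10^-12)(0.02647)/(2.07×10^-3) = 1.132×10^-10 F.
I_d = C dV/dt = (1.132×10^-10)(4.41×10^7) = 4.99×10^-3 A.

4.99×10^-3 A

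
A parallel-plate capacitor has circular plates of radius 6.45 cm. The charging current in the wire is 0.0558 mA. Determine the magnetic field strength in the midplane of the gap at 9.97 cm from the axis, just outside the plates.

Between the plates the displacement current equals the wire current: I_d = 0.0558 mA = 5.58×10^-5 A.
Outside the plates the loop encloses all of I_d, so B·2πr = μ₀ I_d and B = 1.12×10^-10 T.

1.12×10^-10 T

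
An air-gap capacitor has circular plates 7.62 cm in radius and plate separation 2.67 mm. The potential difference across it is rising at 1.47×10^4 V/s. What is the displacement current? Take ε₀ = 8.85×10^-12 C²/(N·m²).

The field between the plates is E = V/d, so dE/dt = (1.47×10^4)/(2.67×10^-3 m) = 5.506×10^6 V/(m·s).
I_d = ε₀ A (dE/dt) = (8.85×10^-12)(0.01824)(5.506×10^6) = 8.89×10^-7 A.

8.89×10^-7 A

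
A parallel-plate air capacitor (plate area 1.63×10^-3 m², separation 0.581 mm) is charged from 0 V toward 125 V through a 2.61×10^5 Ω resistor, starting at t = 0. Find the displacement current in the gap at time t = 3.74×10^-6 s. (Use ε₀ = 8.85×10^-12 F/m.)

2.69×10^-4 A

C = ε₀A/d = (8.85×10^-12)(1.63×10^-3)/(5.81×10^-4) = 2.483×10^-11 F, so τ = RC = 6.481×10^-6 s.
The conduction current is I(t) = (V₀/R) e^(−t/τ), and the displacement current between the plates equals it.
t/τ = 0.5771; I_d = (125/2.61×10^5) · e^(−0.5771) = (4.789×10^-4)(0.5615) = 2.69×10^-4 A.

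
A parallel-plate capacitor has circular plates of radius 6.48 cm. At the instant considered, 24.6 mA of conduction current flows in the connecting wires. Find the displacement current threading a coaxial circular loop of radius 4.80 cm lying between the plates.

0.0135 A

Between the plates the displacement current equals the wire current: I_d = 24.6 mA = 0.0246 A.
Since J_d is uniform, the enclosed fraction is (r/R)² = 0.5487, giving I_d,enc = 0.0135 A.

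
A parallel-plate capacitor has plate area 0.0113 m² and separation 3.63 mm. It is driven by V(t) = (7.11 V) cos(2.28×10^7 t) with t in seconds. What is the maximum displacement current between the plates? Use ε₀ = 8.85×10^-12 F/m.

C = ε₀A/d = (8.85×10^-12)(0.0113)/(3.63×10^-3) = 2.755×10^-11 F; ω = 2.28×10^7 rad/s.
I_d = C dV/dt, so |I_d|_max = C V₀ ω = (2.755×10^-11)(7.11)(2.28×10^7) = 4.47×10^-3 A.

4.47×10^-3 A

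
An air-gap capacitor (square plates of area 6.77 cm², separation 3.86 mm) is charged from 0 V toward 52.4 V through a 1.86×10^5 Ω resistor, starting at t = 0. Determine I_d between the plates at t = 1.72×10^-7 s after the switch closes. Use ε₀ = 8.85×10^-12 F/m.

1.55×10^-4 A

C = ε₀A/d = (8.85×10^-12)(6.77×10^-4)/(3.86×10^-3) = 1.552×10^-12 F and τ = RC = 2.887×10^-7 s. I_d in the gap equals the RC charging current.
I_d(t) = (V₀/R) e^(−t/τ) = 2.817×10^-4 · e^(−0.5958) = 1.55×10^-4 A.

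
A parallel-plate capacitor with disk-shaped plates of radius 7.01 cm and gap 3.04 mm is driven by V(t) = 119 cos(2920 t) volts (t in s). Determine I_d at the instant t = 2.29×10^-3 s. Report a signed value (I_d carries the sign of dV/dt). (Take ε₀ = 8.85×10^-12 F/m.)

C = ε₀A/d = (8.85×10^-12)(0.01544)/(3.04×10^-3) = 4.495×10^-11 F. dV/dt = V₀ω·−sin(ωt); at ωt = 6.6868 rad this factor is -0.3927.
I_d = C dV/dt = (4.495×10^-11)(119)(2920)(-0.3927) = -6.13×10^-6 A.

-6.13×10^-6 A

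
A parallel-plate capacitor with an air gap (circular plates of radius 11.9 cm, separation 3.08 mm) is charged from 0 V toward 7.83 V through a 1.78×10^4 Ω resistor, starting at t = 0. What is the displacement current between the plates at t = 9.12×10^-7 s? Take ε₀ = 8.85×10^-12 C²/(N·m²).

2.95×10^-4 A

C = ε₀A/d = (8.85×10^-12)(0.04449)/(3.08×10^-3) = 1.278×10^-10 F and τ = RC = 2.275×10^-6 s. I_d in the gap equals the RC charging current.
I_d(t) = (V₀/R) e^(−t/τ) = 4.399×10^-4 · e^(−0.4009) = 2.95×10^-4 A.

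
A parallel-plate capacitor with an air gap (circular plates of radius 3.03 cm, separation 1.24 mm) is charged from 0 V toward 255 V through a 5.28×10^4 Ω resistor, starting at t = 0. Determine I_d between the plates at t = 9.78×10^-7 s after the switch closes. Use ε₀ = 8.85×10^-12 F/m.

1.96×10^-3 A

C = ε₀A/d = (8.85×10^-12)(2.884×10^-3)/(1.24×10^-3) = 2.058×10^-11 F and τ = RC = 1.087×10^-6 s. I_d in the gap equals the RC charging current.
I_d(t) = (V₀/R) e^(−t/τ) = 4.830×10^-3 · e^(−0.8997) = 1.96×10^-3 A.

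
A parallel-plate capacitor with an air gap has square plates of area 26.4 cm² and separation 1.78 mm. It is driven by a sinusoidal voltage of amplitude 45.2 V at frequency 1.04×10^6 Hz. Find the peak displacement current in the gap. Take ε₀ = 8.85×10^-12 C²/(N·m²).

(dE/dt)_max = V₀ω/d = 1.659×10^11 V/(m·s); ω = 2πf = 6.535×10^6 rad/s.
I_d,max = ε₀ A (dE/dt)_max = (8.85×10^-12)(2.64×10^-3)(1.659×10^11) = 3.88×10^-3 A.

3.88×10^-3 A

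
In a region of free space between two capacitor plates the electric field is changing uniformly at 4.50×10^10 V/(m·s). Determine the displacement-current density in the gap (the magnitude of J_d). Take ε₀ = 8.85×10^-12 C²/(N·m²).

The displacement-current density is ε₀ ∂E/∂t = (8.85×10^-12)(4.50×10^10) = 0.398 A/m².

0.398 A/m²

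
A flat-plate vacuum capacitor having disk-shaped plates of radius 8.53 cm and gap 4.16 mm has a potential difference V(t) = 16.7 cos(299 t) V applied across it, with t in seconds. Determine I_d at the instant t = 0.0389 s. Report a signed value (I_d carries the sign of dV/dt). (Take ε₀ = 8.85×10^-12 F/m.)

dE/dt = (V₀ω/d)·−sin(ωt) with ωt = 11.6311 rad: (16.7)(299)(0.8048)/(4.16×10^-3) = 9.660×10^5 V/(m·s).
I_d = ε₀ A dE/dt = (8.85×10^-12)(0.02286)(9.660×10^5) = 1.95×10^-7 A.

1.95×10^-7 A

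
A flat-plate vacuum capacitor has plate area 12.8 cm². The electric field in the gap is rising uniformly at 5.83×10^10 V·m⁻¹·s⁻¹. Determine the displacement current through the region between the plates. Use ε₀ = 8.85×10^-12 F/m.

The displacement current is ε₀ times dΦ_E/dt = ε₀ A dE/dt = (8.85×10^-12)(1.28×10^-3)(5.83×10^10) = 6.60×10^-4 A.

6.60×10^-4 A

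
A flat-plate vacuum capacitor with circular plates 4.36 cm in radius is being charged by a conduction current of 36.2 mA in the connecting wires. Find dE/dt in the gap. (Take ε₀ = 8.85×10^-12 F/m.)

By continuity, I_d in the gap equals the 36.2 mA flowing in the wire.
Then dE/dt = I_d/(ε₀A) = 6.85×10^11 V/(m·s).

6.85×10^11 V/(m·s)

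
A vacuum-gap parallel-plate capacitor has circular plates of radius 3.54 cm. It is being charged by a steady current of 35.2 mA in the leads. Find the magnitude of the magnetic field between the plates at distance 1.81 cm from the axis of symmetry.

No conduction current crosses the gap, so I_d there equals the 0.0352 A in the leads.
For r < R the Ampère–Maxwell law gives B(2πr) = μ₀ I_d (r²/R²), so B = μ₀ I_d r/(2πR²) = (4π×10^-7)(0.0352)(0.0181)/(2π·0.0354²) = 1.02×10^-7 T.

1.02×10^-7 T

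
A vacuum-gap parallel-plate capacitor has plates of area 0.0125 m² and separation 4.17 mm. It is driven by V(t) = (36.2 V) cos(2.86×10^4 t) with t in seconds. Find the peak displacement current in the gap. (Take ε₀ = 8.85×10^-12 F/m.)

The displacement current equals the conduction current C dV/dt, which peaks at C V₀ ω.
With C = ε₀A/d = (8.85×10^-12)(0.0125)/(4.17×10^-3) = 2.653×10^-11 F and ω = 2.86×10^4 rad/s, I_d,max = (2.653×10^-11)(36.2)(2.86×10^4) = 2.75×10^-5 A.

2.75×10^-5 A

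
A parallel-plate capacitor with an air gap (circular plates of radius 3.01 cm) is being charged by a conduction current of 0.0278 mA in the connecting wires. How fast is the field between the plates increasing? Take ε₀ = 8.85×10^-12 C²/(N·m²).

The displacement current between the plates equals the conduction current, I_d = 0.0278 mA.
Since I_d = ε₀ A dE/dt, dE/dt = I_d/(ε₀A) = (2.78×10^-5)/((8.85×10^-12)(2.846×10^-3)) = 1.10×10^9 V/(m·s).

1.10×10^9 V/(m·s)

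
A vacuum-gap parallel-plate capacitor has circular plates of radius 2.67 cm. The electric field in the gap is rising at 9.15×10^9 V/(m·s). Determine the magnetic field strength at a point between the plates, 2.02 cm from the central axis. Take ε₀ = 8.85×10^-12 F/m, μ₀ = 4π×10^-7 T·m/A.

I_d = ε₀ dΦ_E/dt = ε₀ πR² (dE/dt) = (8.85×10^-12)(2.240×10^-3)(9.15×10^9) = 1.814×10^-4 A through the full plate area.
An Ampèrian loop of radius r encloses a fraction (r/R)² of I_d. Then B·2πr = μ₀ I_d (r/R)², giving B = μ₀ I_d r/(2πR²) = 1.03×10^-9 T.

1.03×10^-9 T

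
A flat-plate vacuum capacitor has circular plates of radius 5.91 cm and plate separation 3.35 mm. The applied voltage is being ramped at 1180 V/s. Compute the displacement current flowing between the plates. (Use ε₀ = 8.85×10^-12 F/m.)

3.42×10^-8 A

The displacement current equals the charging current C dV/dt. With C = ε₀A/d = (8.85×10^-12)(0.01097)/(3.35×10^-3) = 2.898×10^-11 F, I_d = (2.898×10^-11)(1180) = 3.42×10^-8 A.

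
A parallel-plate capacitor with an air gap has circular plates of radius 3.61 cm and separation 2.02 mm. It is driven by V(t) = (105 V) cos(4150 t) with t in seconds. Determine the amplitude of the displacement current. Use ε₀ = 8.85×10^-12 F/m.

(dE/dt)_max = V₀ω/d = 2.157×10^8 V/(m·s); ω = 4150 rad/s.
I_d,max = ε₀ A (dE/dt)_max = (8.85×10^-12)(4.094×10^-3)(2.157×10^8) = 7.82×10^-6 A.

7.82×10^-6 A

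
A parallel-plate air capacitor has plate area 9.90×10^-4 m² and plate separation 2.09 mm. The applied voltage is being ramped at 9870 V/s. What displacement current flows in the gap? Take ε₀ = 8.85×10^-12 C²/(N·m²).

The displacement current equals the charging current C dV/dt. With C = ε₀A/d = (8.85×10^-12)(9.90×10^-4)/(2.09×10^-3) = 4.192×10^-12 F, I_d = (4.192×10^-12)(9870) = 4.14×10^-8 A.

4.14×10^-8 A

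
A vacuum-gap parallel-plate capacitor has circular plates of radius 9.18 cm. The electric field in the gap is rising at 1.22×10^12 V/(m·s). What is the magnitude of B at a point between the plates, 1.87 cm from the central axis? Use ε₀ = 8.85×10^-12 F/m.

1.27×10^-7 T

I_d = ε₀ dΦ_E/dt = ε₀ πR² (dE/dt) = (8.85×10^-12)(0.02647)(1.22×10^12) = 0.2858 A through the full plate area.
∮B·dl = μ₀ I_d,enc with I_d,enc = I_d r²/R² = 0.01186 A; so B = μ₀ I_d,enc/(2πr) = 1.27×10^-7 T.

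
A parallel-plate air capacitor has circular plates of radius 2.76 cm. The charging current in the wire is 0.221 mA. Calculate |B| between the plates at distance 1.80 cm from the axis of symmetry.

1.04×10^-9 T

No conduction current crosses the gap, so I_d there equals the 2.21×10^-4 A in the leads.
An Ampèrian loop of radius r encloses a fraction (r/R)² of I_d. Then B·2πr = μ₀ I_d (r/R)², giving B = μ₀ I_d r/(2πR²) = 1.04×10^-9 T.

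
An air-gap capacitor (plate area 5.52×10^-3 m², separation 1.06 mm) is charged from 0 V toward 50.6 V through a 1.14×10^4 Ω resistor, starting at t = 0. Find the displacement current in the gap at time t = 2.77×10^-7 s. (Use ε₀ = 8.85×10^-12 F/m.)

C = ε₀A/d = (8.85×10^-12)(5.52×10^-3)/(1.06×10^-3) = 4.609×10^-11 F and τ = RC = 5.254×10^-7 s. I_d in the gap equals the RC charging current.
I_d(t) = (V₀/R) e^(−t/τ) = 4.439×10^-3 · e^(−0.5272) = 2.62×10^-3 A.

2.62×10^-3 A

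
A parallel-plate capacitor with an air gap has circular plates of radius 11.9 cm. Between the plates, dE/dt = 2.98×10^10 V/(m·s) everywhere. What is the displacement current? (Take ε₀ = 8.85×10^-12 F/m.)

The displacement current is ε₀ times dΦ_E/dt = ε₀ A dE/dt = (8.85×10^-12)(0.04449)(2.98×10^10) = 0.0117 A.

0.0117 A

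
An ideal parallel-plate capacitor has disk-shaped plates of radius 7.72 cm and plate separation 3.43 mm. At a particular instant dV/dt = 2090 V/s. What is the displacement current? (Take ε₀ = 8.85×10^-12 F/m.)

1.01×10^-7 A

E = V/d so dE/dt = (dV/dt)/d = 6.093×10^5 V/(m·s), and I_d = ε₀ A dE/dt = (8.85×10^-12)(0.01872)(6.093×10^5) = 1.01×10^-7 A.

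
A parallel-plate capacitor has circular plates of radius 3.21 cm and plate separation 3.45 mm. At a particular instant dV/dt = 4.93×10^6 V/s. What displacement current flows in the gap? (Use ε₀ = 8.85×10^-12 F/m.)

4.09×10^-5 A

The field between the plates is E = V/d, so dE/dt = (4.93×10^6)/(3.45×10^-3 m) = 1.429×10^9 V/(m·s).
I_d = ε₀ A (dE/dt) = (8.85×10^-12)(3.237×10^-3)(1.429×10^9) = 4.09×10^-5 A.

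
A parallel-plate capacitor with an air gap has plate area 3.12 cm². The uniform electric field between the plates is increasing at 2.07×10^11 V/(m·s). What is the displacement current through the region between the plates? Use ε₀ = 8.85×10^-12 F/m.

The displacement current is ε₀ times dΦ_E/dt = ε₀ A dE/dt = (8.85×10^-12)(3.12×10^-4)(2.07×10^11) = 5.72×10^-4 A.

5.72×10^-4 A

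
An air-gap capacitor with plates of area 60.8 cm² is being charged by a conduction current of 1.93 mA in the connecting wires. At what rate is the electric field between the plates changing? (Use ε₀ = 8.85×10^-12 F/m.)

The displacement current between the plates equals the conduction current, I_d = 1.93 mA.
Then dE/dt = I_d/(ε₀A) = 3.59×10^10 V/(m·s).

3.59×10^10 V/(m·s)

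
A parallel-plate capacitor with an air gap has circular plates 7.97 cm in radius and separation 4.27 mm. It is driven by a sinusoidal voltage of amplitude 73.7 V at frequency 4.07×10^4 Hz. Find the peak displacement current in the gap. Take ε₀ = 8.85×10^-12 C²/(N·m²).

7.80×10^-4 A

C = ε₀A/d = (8.85×10^-12)(0.01996)/(4.27×10^-3) = 4.137×10^-11 F; ω = 2πf = 2.557×10^5 rad/s.
I_d = C dV/dt, so |I_d|_max = C V₀ ω = (4.137×10^-11)(73.7)(2.557×10^5) = 7.80×10^-4 A.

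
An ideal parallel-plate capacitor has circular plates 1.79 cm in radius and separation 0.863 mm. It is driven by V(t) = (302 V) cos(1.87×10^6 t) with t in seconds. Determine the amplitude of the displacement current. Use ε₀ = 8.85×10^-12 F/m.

(dE/dt)_max = V₀ω/d = 6.544×10^11 V/(m·s); ω = 1.87×10^6 rad/s.
I_d,max = ε₀ A (dE/dt)_max = (8.85×10^-12)(1.007×10^-3)(6.544×10^11) = 5.83×10^-3 A.

5.83×10^-3 A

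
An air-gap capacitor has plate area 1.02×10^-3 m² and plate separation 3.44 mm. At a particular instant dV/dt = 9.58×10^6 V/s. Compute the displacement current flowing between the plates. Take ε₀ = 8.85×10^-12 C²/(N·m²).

2.51×10^-5 A

E = V/d so dE/dt = (dV/dt)/d = 2.785×10^9 V/(m·s), and I_d = ε₀ A dE/dt = (8.85×10^-12)(1.02×10^-3)(2.785×10^9) = 2.51×10^-5 A.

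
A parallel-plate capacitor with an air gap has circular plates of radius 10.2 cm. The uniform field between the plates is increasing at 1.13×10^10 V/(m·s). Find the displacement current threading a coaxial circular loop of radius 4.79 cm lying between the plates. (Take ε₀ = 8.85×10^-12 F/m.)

Total displacement current: I_d = ε₀(πR²)(dE/dt) = (8.85×10^-12)(0.03269)(1.13×10^10) = 3.269×10^-3 A.
Through an area πr² the displacement current is I_d·(πr²/πR²) = I_d (r/R)² = 7.21×10^-4 A.

7.21×10^-4 A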